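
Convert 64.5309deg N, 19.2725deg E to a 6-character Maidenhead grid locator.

JP94pm

Offset from 180°W / 90°S: lon 199.2725°, lat 154.5309°.
Field: lon ⌊199.2725/20⌋ = 9 → J; lat ⌊154.5309/10⌋ = 15 → P.
Square: lon ⌊19.2725/2⌋ = 9; lat ⌊4.5309/1⌋ = 4.
Subsquare: lon ⌊1.2725/0.0833333⌋ = 15 → p; lat ⌊0.5309/0.0416667⌋ = 12 → m.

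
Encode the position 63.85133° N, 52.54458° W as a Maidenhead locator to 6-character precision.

Shift to the Maidenhead origin (180°W, 90°S): lon 127.4554, lat 153.8513.
Field: 127.4554/20 → 6 → G, 153.8513/10 → 15 → P; chars GP.
Square: 7.4554/2 → 3, 3.8513/1 → 3; chars 33.
Subsquare: 1.4554/0.0833333 → 17 → r, 0.8513/0.0416667 → 20 → u; chars ru.

GP33ru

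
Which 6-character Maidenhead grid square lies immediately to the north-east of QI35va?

Longitude subsquare v = 21; +1 → 22 = w.
Latitude subsquare a = 0; +1 → 1 = b.

QI35wb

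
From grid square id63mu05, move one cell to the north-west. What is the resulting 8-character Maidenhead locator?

Longitude extended square 0; −1 → -1, wraps to 9, carry into subsquare.
Longitude subsquare m = 12; −1 → 11 = l.
Latitude extended square 5; +1 → 6.

ID63lu96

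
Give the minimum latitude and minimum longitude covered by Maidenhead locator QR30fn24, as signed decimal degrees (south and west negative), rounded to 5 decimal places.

80.55833, 146.43333

Field Q=16, R=17: +16·20° lon, +17·10° lat → SW at lon 140°, lat 80°.
Square 3, 0: +3·2° lon, +0·1° lat → SW at lon 146°, lat 80°.
Subsquare f=5, n=13: +5·0.0833333° lon, +13·0.0416667° lat → SW at lon 146.417°, lat 80.5417°.
Extended square 2, 4: +2·0.00833333° lon, +4·0.00416667° lat → SW at lon 146.433°, lat 80.5583°.
latitude 80.55833, longitude 146.43333.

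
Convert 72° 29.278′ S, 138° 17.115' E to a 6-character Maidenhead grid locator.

Offset from 180°W / 90°S: lon 318.2853°, lat 17.5120°.
Field: 318.2853/20 → 15 → P, 17.5120/10 → 1 → B; chars PB.
Square: 18.2853/2 → 9, 7.5120/1 → 7; chars 97.
Subsquare: 0.2853/0.0833333 → 3 → d, 0.5120/0.0416667 → 12 → m; chars dm.

PB97dm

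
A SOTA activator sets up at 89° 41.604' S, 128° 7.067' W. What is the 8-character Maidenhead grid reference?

CA50wh53

Shift to the Maidenhead origin (180°W, 90°S): lon 51.88222, lat 0.30660.
Field: 51.88222/20 → 2 → C, 0.30660/10 → 0 → A; chars CA.
Square: 11.88222/2 → 5, 0.30660/1 → 0; chars 50.
Subsquare: 1.88222/0.0833333 → 22 → w, 0.30660/0.0416667 → 7 → h; chars wh.
Extended square: 0.04888/0.00833333 → 5, 0.01493/0.00416667 → 3; chars 53.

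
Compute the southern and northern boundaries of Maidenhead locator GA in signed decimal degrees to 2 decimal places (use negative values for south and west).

-90.00, -80.00

Field G=6, A=0: +6·20° lon, +0·10° lat → SW at lon -60°, lat -90°.
Cell spans 20° lon × 10° lat.
south -90.00, north -80.00.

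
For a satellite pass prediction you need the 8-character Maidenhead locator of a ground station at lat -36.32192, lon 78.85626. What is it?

MF93kq22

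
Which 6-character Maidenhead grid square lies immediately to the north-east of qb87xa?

QB97ab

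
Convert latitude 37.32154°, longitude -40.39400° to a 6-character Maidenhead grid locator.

Add 180° to longitude and 90° to latitude: 139.6060, 127.3215.
Field: lon ⌊139.6060/20⌋ = 6 → G; lat ⌊127.3215/10⌋ = 12 → M.
Square: lon ⌊19.6060/2⌋ = 9; lat ⌊7.3215/1⌋ = 7.
Subsquare: lon ⌊1.6060/0.0833333⌋ = 19 → t; lat ⌊0.3215/0.0416667⌋ = 7 → h.

GM97th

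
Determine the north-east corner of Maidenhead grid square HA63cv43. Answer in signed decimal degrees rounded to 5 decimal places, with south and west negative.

Field H=7, A=0: +7·20° lon, +0·10° lat → SW at lon -40°, lat -90°.
Square 6, 3: +6·2° lon, +3·1° lat → SW at lon -28°, lat -87°.
Subsquare c=2, v=21: +2·0.0833333° lon, +21·0.0416667° lat → SW at lon -27.8333°, lat -86.125°.
Extended square 4, 3: +4·0.00833333° lon, +3·0.00416667° lat → SW at lon -27.8°, lat -86.1125°.
Cell spans 0.00833333° lon × 0.00416667° lat. NE corner is SW corner plus one full cell.
latitude -86.10833, longitude -27.79167.

-86.10833, -27.79167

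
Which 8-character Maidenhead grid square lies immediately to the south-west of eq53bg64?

EQ53bg53

Longitude extended square 6; −1 → 5.
Latitude extended square 4; −1 → 3.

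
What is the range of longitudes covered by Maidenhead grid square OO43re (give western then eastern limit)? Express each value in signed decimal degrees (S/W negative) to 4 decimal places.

109.4167, 109.5000

Field O=14, O=14: +14·20° lon, +14·10° lat → SW at lon 100°, lat 50°.
Square 4, 3: +4·2° lon, +3·1° lat → SW at lon 108°, lat 53°.
Subsquare r=17, e=4: +17·0.0833333° lon, +4·0.0416667° lat → SW at lon 109.417°, lat 53.1667°.
Cell spans 0.0833333° lon × 0.0416667° lat.
west 109.4167, east 109.5000.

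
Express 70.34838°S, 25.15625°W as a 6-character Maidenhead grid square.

HB79kp

Add 180° to longitude and 90° to latitude: 154.8438, 19.6516.
Field (20°×10°, letters A–R): lon ⌊154.8438/20⌋ = 7 → H; lat ⌊19.6516/10⌋ = 1 → B.
Square (2°×1°, digits 0–9): lon ⌊14.8438/2⌋ = 7; lat ⌊9.6516/1⌋ = 9.
Subsquare (5′×2.5′, letters a–x): lon ⌊0.8438/0.0833333⌋ = 10 → k; lat ⌊0.6516/0.0416667⌋ = 15 → p.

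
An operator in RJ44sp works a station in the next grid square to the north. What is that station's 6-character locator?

RJ44sq

Latitude subsquare p = 15; +1 → 16 = q.
The longitude characters are unchanged.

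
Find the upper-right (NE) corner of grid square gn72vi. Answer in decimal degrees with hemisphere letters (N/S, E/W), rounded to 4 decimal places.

42.3750° N, 44.1667° W

Field G=6, N=13: +6·20° lon, +13·10° lat → SW at lon -60°, lat 40°.
Square 7, 2: +7·2° lon, +2·1° lat → SW at lon -46°, lat 42°.
Subsquare v=21, i=8: +21·0.0833333° lon, +8·0.0416667° lat → SW at lon -44.25°, lat 42.3333°.
Cell spans 0.0833333° lon × 0.0416667° lat. NE corner is SW corner plus one full cell.
latitude 42.3750° N, longitude 44.1667° W.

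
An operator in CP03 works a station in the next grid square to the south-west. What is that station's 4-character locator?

Longitude square 0; −1 → -1, wraps to 9, carry into field.
Longitude field C = 2; −1 → 1 = B.
Latitude square 3; −1 → 2.

BP92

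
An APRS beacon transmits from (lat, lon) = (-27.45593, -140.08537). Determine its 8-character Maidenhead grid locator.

BG92wn90

Shift to the Maidenhead origin (180°W, 90°S): lon 39.91463, lat 62.54407.
Field: 39.91463/20 → 1 → B, 62.54407/10 → 6 → G; chars BG.
Square: 19.91463/2 → 9, 2.54407/1 → 2; chars 92.
Subsquare: 1.91463/0.0833333 → 22 → w, 0.54407/0.0416667 → 13 → n; chars wn.
Extended square: 0.08130/0.00833333 → 9, 0.00240/0.00416667 → 0; chars 90.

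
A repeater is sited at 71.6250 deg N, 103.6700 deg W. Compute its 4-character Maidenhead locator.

DQ81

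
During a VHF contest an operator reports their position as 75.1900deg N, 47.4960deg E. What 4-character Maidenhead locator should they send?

LQ35

Offset from 180°W / 90°S: lon 227.50°, lat 165.19°.
Field: 227.50/20 → 11 → L, 165.19/10 → 16 → Q; chars LQ.
Square: 7.50/2 → 3, 5.19/1 → 5; chars 35.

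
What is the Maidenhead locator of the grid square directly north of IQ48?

IQ49

Latitude square 8; +1 → 9.
The longitude characters are unchanged.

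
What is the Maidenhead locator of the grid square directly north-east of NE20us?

NE20vt

Longitude subsquare u = 20; +1 → 21 = v.
Latitude subsquare s = 18; +1 → 19 = t.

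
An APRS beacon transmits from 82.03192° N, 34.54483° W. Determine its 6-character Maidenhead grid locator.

Shift to the Maidenhead origin (180°W, 90°S): lon 145.4552, lat 172.0319.
Field: 145.4552/20 → 7 → H, 172.0319/10 → 17 → R; chars HR.
Square: 5.4552/2 → 2, 2.0319/1 → 2; chars 22.
Subsquare: 1.4552/0.0833333 → 17 → r, 0.0319/0.0416667 → 0 → a; chars ra.

HR22ra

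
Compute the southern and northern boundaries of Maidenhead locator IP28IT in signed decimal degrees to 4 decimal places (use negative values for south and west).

Field I=8, P=15: +8·20° lon, +15·10° lat → SW at lon -20°, lat 60°.
Square 2, 8: +2·2° lon, +8·1° lat → SW at lon -16°, lat 68°.
Subsquare i=8, t=19: +8·0.0833333° lon, +19·0.0416667° lat → SW at lon -15.3333°, lat 68.7917°.
Cell spans 0.0833333° lon × 0.0416667° lat.
south 68.7917, north 68.8333.

68.7917, 68.8333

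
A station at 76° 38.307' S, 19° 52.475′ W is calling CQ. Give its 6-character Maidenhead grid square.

Add 180° to longitude and 90° to latitude: 160.1254, 13.3615.
Field: 160.1254/20 → 8 → I, 13.3615/10 → 1 → B; chars IB.
Square: 0.1254/2 → 0, 3.3615/1 → 3; chars 03.
Subsquare: 0.1254/0.0833333 → 1 → b, 0.3615/0.0416667 → 8 → i; chars bi.

IB03bi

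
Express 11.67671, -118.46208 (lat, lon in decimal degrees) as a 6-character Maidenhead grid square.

DK01sq

Offset from 180°W / 90°S: lon 61.5379°, lat 101.6767°.
Field: 61.5379/20 → 3 → D, 101.6767/10 → 10 → K; chars DK.
Square: 1.5379/2 → 0, 1.6767/1 → 1; chars 01.
Subsquare: 1.5379/0.0833333 → 18 → s, 0.6767/0.0416667 → 16 → q; chars sq.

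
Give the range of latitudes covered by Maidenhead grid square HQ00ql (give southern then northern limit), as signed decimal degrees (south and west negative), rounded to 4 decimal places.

Field H=7, Q=16: +7·20° lon, +16·10° lat → SW at lon -40°, lat 70°.
Square 0, 0: +0·2° lon, +0·1° lat → SW at lon -40°, lat 70°.
Subsquare q=16, l=11: +16·0.0833333° lon, +11·0.0416667° lat → SW at lon -38.6667°, lat 70.4583°.
Cell spans 0.0833333° lon × 0.0416667° lat.
south 70.4583, north 70.5000.

70.4583, 70.5000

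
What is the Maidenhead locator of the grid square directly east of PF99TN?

PF99un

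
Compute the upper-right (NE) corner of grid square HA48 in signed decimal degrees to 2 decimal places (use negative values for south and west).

Field H=7, A=0: +7·20° lon, +0·10° lat → SW at lon -40°, lat -90°.
Square 4, 8: +4·2° lon, +8·1° lat → SW at lon -32°, lat -82°.
Cell spans 2° lon × 1° lat. NE corner is SW corner plus one full cell.
latitude -81.00, longitude -30.00.

-81.00, -30.00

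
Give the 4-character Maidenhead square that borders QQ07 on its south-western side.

PQ96

Longitude square 0; −1 → -1, wraps to 9, carry into field.
Longitude field Q = 16; −1 → 15 = P.
Latitude square 7; −1 → 6.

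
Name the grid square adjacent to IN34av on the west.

Longitude subsquare a = 0; −1 → -1, wraps to 23 = x, carry into square.
Longitude square 3; −1 → 2.
The latitude characters are unchanged.

IN24xv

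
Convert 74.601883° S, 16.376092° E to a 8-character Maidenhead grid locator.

JB85ej55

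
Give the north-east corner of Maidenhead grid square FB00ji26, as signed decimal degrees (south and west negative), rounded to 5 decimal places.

Field F=5, B=1: +5·20° lon, +1·10° lat → SW at lon -80°, lat -80°.
Square 0, 0: +0·2° lon, +0·1° lat → SW at lon -80°, lat -80°.
Subsquare j=9, i=8: +9·0.0833333° lon, +8·0.0416667° lat → SW at lon -79.25°, lat -79.6667°.
Extended square 2, 6: +2·0.00833333° lon, +6·0.00416667° lat → SW at lon -79.2333°, lat -79.6417°.
Cell spans 0.00833333° lon × 0.00416667° lat. NE corner is SW corner plus one full cell.
latitude -79.63750, longitude -79.22500.

-79.63750, -79.22500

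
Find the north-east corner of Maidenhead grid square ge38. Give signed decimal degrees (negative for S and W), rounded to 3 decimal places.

-41.000, -52.000

Field G=6, E=4: +6·20° lon, +4·10° lat → SW at lon -60°, lat -50°.
Square 3, 8: +3·2° lon, +8·1° lat → SW at lon -54°, lat -42°.
Cell spans 2° lon × 1° lat. NE corner is SW corner plus one full cell.
latitude -41.000, longitude -52.000.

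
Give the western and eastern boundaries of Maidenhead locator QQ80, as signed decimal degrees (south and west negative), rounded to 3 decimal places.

156.000, 158.000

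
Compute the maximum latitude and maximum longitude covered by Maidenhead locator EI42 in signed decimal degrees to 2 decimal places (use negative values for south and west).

Field E=4, I=8: +4·20° lon, +8·10° lat → SW at lon -100°, lat -10°.
Square 4, 2: +4·2° lon, +2·1° lat → SW at lon -92°, lat -8°.
Cell spans 2° lon × 1° lat. NE corner is SW corner plus one full cell.
latitude -7.00, longitude -90.00.

-7.00, -90.00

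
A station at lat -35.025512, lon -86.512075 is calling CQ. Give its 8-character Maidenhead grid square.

Add 180° to longitude and 90° to latitude: 93.48793, 54.97449.
Field (20°×10°, letters A–R): lon ⌊93.48793/20⌋ = 4 → E; lat ⌊54.97449/10⌋ = 5 → F.
Square (2°×1°, digits 0–9): lon ⌊13.48793/2⌋ = 6; lat ⌊4.97449/1⌋ = 4.
Subsquare (5′×2.5′, letters a–x): lon ⌊1.48793/0.0833333⌋ = 17 → r; lat ⌊0.97449/0.0416667⌋ = 23 → x.
Extended square (30″×15″, digits 0–9): lon ⌊0.07126/0.00833333⌋ = 8; lat ⌊0.01615/0.00416667⌋ = 3.

EF64rx83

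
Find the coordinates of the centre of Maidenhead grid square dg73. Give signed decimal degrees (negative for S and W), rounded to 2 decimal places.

-26.50, -105.00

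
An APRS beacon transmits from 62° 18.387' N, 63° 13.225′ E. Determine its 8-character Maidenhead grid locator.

Shift to the Maidenhead origin (180°W, 90°S): lon 243.22042, lat 152.30645.
Field (20°×10°, letters A–R): 243.22042/20 → 12 → M, 152.30645/10 → 15 → P; chars MP.
Square (2°×1°, digits 0–9): 3.22042/2 → 1, 2.30645/1 → 2; chars 12.
Subsquare (5′×2.5′, letters a–x): 1.22042/0.0833333 → 14 → o, 0.30645/0.0416667 → 7 → h; chars oh.
Extended square (30″×15″, digits 0–9): 0.05375/0.00833333 → 6, 0.01478/0.00416667 → 3; chars 63.

MP12oh63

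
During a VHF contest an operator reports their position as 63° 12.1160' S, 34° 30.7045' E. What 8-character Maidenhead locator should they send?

KC76gt11

Add 180° to longitude and 90° to latitude: 214.51174, 26.79807.
Field: 214.51174/20 → 10 → K, 26.79807/10 → 2 → C; chars KC.
Square: 14.51174/2 → 7, 6.79807/1 → 6; chars 76.
Subsquare: 0.51174/0.0833333 → 6 → g, 0.79807/0.0416667 → 19 → t; chars gt.
Extended square: 0.01174/0.00833333 → 1, 0.00640/0.00416667 → 1; chars 11.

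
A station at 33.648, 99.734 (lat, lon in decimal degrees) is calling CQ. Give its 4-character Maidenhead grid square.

Add 180° to longitude and 90° to latitude: 279.73, 123.65.
Field: 279.73/20 → 13 → N, 123.65/10 → 12 → M; chars NM.
Square: 19.73/2 → 9, 3.65/1 → 3; chars 93.

NM93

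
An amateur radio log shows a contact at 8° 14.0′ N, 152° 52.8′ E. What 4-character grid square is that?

QJ68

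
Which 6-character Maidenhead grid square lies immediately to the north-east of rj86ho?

RJ86ip

Longitude subsquare h = 7; +1 → 8 = i.
Latitude subsquare o = 14; +1 → 15 = p.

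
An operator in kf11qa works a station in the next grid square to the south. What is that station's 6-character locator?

Latitude subsquare a = 0; −1 → -1, wraps to 23 = x, carry into square.
Latitude square 1; −1 → 0.
The longitude characters are unchanged.

KF10qx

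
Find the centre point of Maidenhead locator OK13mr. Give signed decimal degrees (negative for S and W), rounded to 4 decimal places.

13.7292, 103.0417

Field O=14, K=10: +14·20° lon, +10·10° lat → SW at lon 100°, lat 10°.
Square 1, 3: +1·2° lon, +3·1° lat → SW at lon 102°, lat 13°.
Subsquare m=12, r=17: +12·0.0833333° lon, +17·0.0416667° lat → SW at lon 103°, lat 13.7083°.
Cell spans 0.0833333° lon × 0.0416667° lat. Centre is SW corner plus half of each.
latitude 13.7292, longitude 103.0417.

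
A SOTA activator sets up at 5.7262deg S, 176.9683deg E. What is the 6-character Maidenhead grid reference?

RI84lg

Shift to the Maidenhead origin (180°W, 90°S): lon 356.9683, lat 84.2738.
Field (20°×10°, letters A–R): 356.9683/20 → 17 → R, 84.2738/10 → 8 → I; chars RI.
Square (2°×1°, digits 0–9): 16.9683/2 → 8, 4.2738/1 → 4; chars 84.
Subsquare (5′×2.5′, letters a–x): 0.9683/0.0833333 → 11 → l, 0.2738/0.0416667 → 6 → g; chars lg.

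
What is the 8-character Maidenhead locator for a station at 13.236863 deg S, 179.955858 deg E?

RH96xs43

Add 180° to longitude and 90° to latitude: 359.95586, 76.76314.
Field: lon ⌊359.95586/20⌋ = 17 → R; lat ⌊76.76314/10⌋ = 7 → H.
Square: lon ⌊19.95586/2⌋ = 9; lat ⌊6.76314/1⌋ = 6.
Subsquare: lon ⌊1.95586/0.0833333⌋ = 23 → x; lat ⌊0.76314/0.0416667⌋ = 18 → s.
Extended square: lon ⌊0.03919/0.00833333⌋ = 4; lat ⌊0.01314/0.00416667⌋ = 3.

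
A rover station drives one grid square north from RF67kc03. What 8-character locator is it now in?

RF67kc04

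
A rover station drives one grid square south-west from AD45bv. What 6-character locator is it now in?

AD45au

Longitude subsquare b = 1; −1 → 0 = a.
Latitude subsquare v = 21; −1 → 20 = u.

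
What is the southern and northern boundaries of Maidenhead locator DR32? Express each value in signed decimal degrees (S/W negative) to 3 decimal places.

Field D=3, R=17: +3·20° lon, +17·10° lat → SW at lon -120°, lat 80°.
Square 3, 2: +3·2° lon, +2·1° lat → SW at lon -114°, lat 82°.
Cell spans 2° lon × 1° lat.
south 82.000, north 83.000.

82.000, 83.000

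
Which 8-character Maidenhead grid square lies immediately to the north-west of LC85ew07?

Longitude extended square 0; −1 → -1, wraps to 9, carry into subsquare.
Longitude subsquare e = 4; −1 → 3 = d.
Latitude extended square 7; +1 → 8.

LC85dw98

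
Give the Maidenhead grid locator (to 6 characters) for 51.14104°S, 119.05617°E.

OD98mu

Add 180° to longitude and 90° to latitude: 299.0562, 38.8590.
Field: lon ⌊299.0562/20⌋ = 14 → O; lat ⌊38.8590/10⌋ = 3 → D.
Square: lon ⌊19.0562/2⌋ = 9; lat ⌊8.8590/1⌋ = 8.
Subsquare: lon ⌊1.0562/0.0833333⌋ = 12 → m; lat ⌊0.8590/0.0416667⌋ = 20 → u.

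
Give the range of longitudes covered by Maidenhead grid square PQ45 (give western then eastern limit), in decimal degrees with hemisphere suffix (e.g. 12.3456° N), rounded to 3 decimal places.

128.000° E, 130.000° E

Field P=15, Q=16: +15·20° lon, +16·10° lat → SW at lon 120°, lat 70°.
Square 4, 5: +4·2° lon, +5·1° lat → SW at lon 128°, lat 75°.
Cell spans 2° lon × 1° lat.
west 128.000° E, east 130.000° E.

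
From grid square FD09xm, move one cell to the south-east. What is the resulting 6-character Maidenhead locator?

Longitude subsquare x = 23; +1 → 24, wraps to 0 = a, carry into square.
Longitude square 0; +1 → 1.
Latitude subsquare m = 12; −1 → 11 = l.

FD19al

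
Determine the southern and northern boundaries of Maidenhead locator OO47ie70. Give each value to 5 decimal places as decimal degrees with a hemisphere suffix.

Field O=14, O=14: +14·20° lon, +14·10° lat → SW at lon 100°, lat 50°.
Square 4, 7: +4·2° lon, +7·1° lat → SW at lon 108°, lat 57°.
Subsquare i=8, e=4: +8·0.0833333° lon, +4·0.0416667° lat → SW at lon 108.667°, lat 57.1667°.
Extended square 7, 0: +7·0.00833333° lon, +0·0.00416667° lat → SW at lon 108.725°, lat 57.1667°.
Cell spans 0.00833333° lon × 0.00416667° lat.
south 57.16667° N, north 57.17083° N.

57.16667° N, 57.17083° N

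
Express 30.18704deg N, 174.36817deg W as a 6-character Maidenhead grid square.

AM20te

Offset from 180°W / 90°S: lon 5.6318°, lat 120.1870°.
Field (20°×10°, letters A–R): 5.6318/20 → 0 → A, 120.1870/10 → 12 → M; chars AM.
Square (2°×1°, digits 0–9): 5.6318/2 → 2, 0.1870/1 → 0; chars 20.
Subsquare (5′×2.5′, letters a–x): 1.6318/0.0833333 → 19 → t, 0.1870/0.0416667 → 4 → e; chars te.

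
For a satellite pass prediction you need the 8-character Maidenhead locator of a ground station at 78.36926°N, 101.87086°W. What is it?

Add 180° to longitude and 90° to latitude: 78.12914, 168.36926.
Field: lon ⌊78.12914/20⌋ = 3 → D; lat ⌊168.36926/10⌋ = 16 → Q.
Square: lon ⌊18.12914/2⌋ = 9; lat ⌊8.36926/1⌋ = 8.
Subsquare: lon ⌊0.12914/0.0833333⌋ = 1 → b; lat ⌊0.36926/0.0416667⌋ = 8 → i.
Extended square: lon ⌊0.04581/0.00833333⌋ = 5; lat ⌊0.03593/0.00416667⌋ = 8.

DQ98bi58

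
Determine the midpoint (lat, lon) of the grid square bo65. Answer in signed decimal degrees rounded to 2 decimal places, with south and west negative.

55.50, -147.00

Field B=1, O=14: +1·20° lon, +14·10° lat → SW at lon -160°, lat 50°.
Square 6, 5: +6·2° lon, +5·1° lat → SW at lon -148°, lat 55°.
Cell spans 2° lon × 1° lat. Centre is SW corner plus half of each.
latitude 55.50, longitude -147.00.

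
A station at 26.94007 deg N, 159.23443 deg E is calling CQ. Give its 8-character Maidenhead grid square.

QL96ow85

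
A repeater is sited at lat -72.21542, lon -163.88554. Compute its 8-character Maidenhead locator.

AB87bs38

Add 180° to longitude and 90° to latitude: 16.11446, 17.78458.
Field: 16.11446/20 → 0 → A, 17.78458/10 → 1 → B; chars AB.
Square: 16.11446/2 → 8, 7.78458/1 → 7; chars 87.
Subsquare: 0.11446/0.0833333 → 1 → b, 0.78458/0.0416667 → 18 → s; chars bs.
Extended square: 0.03113/0.00833333 → 3, 0.03458/0.00416667 → 8; chars 38.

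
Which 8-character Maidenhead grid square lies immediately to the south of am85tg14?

Latitude extended square 4; −1 → 3.
The longitude characters are unchanged.

AM85tg13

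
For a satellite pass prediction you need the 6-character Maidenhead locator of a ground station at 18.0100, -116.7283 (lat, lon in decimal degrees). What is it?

DK18pa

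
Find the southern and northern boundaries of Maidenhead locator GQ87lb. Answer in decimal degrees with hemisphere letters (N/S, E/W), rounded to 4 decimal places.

Field G=6, Q=16: +6·20° lon, +16·10° lat → SW at lon -60°, lat 70°.
Square 8, 7: +8·2° lon, +7·1° lat → SW at lon -44°, lat 77°.
Subsquare l=11, b=1: +11·0.0833333° lon, +1·0.0416667° lat → SW at lon -43.0833°, lat 77.0417°.
Cell spans 0.0833333° lon × 0.0416667° lat.
south 77.0417° N, north 77.0833° N.

77.0417° N, 77.0833° N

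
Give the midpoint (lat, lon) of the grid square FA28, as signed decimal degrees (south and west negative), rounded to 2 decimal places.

Field F=5, A=0: +5·20° lon, +0·10° lat → SW at lon -80°, lat -90°.
Square 2, 8: +2·2° lon, +8·1° lat → SW at lon -76°, lat -82°.
Cell spans 2° lon × 1° lat. Centre is SW corner plus half of each.
latitude -81.50, longitude -75.00.

-81.50, -75.00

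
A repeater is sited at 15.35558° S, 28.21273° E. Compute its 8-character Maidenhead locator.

KH44cp54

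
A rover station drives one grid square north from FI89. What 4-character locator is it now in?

FJ80

Latitude square 9; +1 → 10, wraps to 0, carry into field.
Latitude field I = 8; +1 → 9 = J.
The longitude characters are unchanged.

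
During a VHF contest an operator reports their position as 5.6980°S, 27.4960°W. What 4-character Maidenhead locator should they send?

HI64

Add 180° to longitude and 90° to latitude: 152.50, 84.30.
Field (20°×10°, letters A–R): 152.50/20 → 7 → H, 84.30/10 → 8 → I; chars HI.
Square (2°×1°, digits 0–9): 12.50/2 → 6, 4.30/1 → 4; chars 64.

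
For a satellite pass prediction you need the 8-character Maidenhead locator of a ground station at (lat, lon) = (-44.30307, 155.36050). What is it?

QE75qq37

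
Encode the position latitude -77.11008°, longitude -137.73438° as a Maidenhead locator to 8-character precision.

Shift to the Maidenhead origin (180°W, 90°S): lon 42.26562, lat 12.88992.
Field: 42.26562/20 → 2 → C, 12.88992/10 → 1 → B; chars CB.
Square: 2.26562/2 → 1, 2.88992/1 → 2; chars 12.
Subsquare: 0.26562/0.0833333 → 3 → d, 0.88992/0.0416667 → 21 → v; chars dv.
Extended square: 0.01562/0.00833333 → 1, 0.01492/0.00416667 → 3; chars 13.

CB12dv13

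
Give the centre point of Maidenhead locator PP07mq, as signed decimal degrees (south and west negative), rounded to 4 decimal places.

67.6875, 121.0417

Field P=15, P=15: +15·20° lon, +15·10° lat → SW at lon 120°, lat 60°.
Square 0, 7: +0·2° lon, +7·1° lat → SW at lon 120°, lat 67°.
Subsquare m=12, q=16: +12·0.0833333° lon, +16·0.0416667° lat → SW at lon 121°, lat 67.6667°.
Cell spans 0.0833333° lon × 0.0416667° lat. Centre is SW corner plus half of each.
latitude 67.6875, longitude 121.0417.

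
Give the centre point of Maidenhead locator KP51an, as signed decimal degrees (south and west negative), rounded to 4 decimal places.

61.5625, 30.0417

Field K=10, P=15: +10·20° lon, +15·10° lat → SW at lon 20°, lat 60°.
Square 5, 1: +5·2° lon, +1·1° lat → SW at lon 30°, lat 61°.
Subsquare a=0, n=13: +0·0.0833333° lon, +13·0.0416667° lat → SW at lon 30°, lat 61.5417°.
Cell spans 0.0833333° lon × 0.0416667° lat. Centre is SW corner plus half of each.
latitude 61.5625, longitude 30.0417.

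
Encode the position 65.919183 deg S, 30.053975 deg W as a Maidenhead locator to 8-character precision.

Add 180° to longitude and 90° to latitude: 149.94602, 24.08082.
Field: lon ⌊149.94602/20⌋ = 7 → H; lat ⌊24.08082/10⌋ = 2 → C.
Square: lon ⌊9.94602/2⌋ = 4; lat ⌊4.08082/1⌋ = 4.
Subsquare: lon ⌊1.94602/0.0833333⌋ = 23 → x; lat ⌊0.08082/0.0416667⌋ = 1 → b.
Extended square: lon ⌊0.02936/0.00833333⌋ = 3; lat ⌊0.03915/0.00416667⌋ = 9.

HC44xb39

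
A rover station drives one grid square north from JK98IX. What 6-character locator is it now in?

JK99ia

Latitude subsquare x = 23; +1 → 24, wraps to 0 = a, carry into square.
Latitude square 8; +1 → 9.
The longitude characters are unchanged.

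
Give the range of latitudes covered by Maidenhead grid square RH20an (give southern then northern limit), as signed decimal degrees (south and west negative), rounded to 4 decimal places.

Field R=17, H=7: +17·20° lon, +7·10° lat → SW at lon 160°, lat -20°.
Square 2, 0: +2·2° lon, +0·1° lat → SW at lon 164°, lat -20°.
Subsquare a=0, n=13: +0·0.0833333° lon, +13·0.0416667° lat → SW at lon 164°, lat -19.4583°.
Cell spans 0.0833333° lon × 0.0416667° lat.
south -19.4583, north -19.4167.

-19.4583, -19.4167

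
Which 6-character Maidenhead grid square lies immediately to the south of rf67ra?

Latitude subsquare a = 0; −1 → -1, wraps to 23 = x, carry into square.
Latitude square 7; −1 → 6.
The longitude characters are unchanged.

RF66rx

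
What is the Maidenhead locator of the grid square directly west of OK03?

NK93

Longitude square 0; −1 → -1, wraps to 9, carry into field.
Longitude field O = 14; −1 → 13 = N.
The latitude characters are unchanged.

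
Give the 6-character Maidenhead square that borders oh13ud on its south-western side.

OH13tc

Longitude subsquare u = 20; −1 → 19 = t.
Latitude subsquare d = 3; −1 → 2 = c.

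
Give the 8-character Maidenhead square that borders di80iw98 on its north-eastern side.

Longitude extended square 9; +1 → 10, wraps to 0, carry into subsquare.
Longitude subsquare i = 8; +1 → 9 = j.
Latitude extended square 8; +1 → 9.

DI80jw09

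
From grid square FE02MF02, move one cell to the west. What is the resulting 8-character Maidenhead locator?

FE02lf92

Longitude extended square 0; −1 → -1, wraps to 9, carry into subsquare.
Longitude subsquare m = 12; −1 → 11 = l.
The latitude characters are unchanged.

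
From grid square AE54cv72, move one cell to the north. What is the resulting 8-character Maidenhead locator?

AE54cv73

Latitude extended square 2; +1 → 3.
The longitude characters are unchanged.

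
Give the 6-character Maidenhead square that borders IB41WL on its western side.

IB41vl

Longitude subsquare w = 22; −1 → 21 = v.
The latitude characters are unchanged.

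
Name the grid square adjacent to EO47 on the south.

Latitude square 7; −1 → 6.
The longitude characters are unchanged.

EO46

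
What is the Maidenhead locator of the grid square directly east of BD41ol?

BD41pl

Longitude subsquare o = 14; +1 → 15 = p.
The latitude characters are unchanged.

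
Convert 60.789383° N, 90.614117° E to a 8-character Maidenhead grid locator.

NP50hs39

Offset from 180°W / 90°S: lon 270.61412°, lat 150.78938°.
Field (20°×10°, letters A–R): 270.61412/20 → 13 → N, 150.78938/10 → 15 → P; chars NP.
Square (2°×1°, digits 0–9): 10.61412/2 → 5, 0.78938/1 → 0; chars 50.
Subsquare (5′×2.5′, letters a–x): 0.61412/0.0833333 → 7 → h, 0.78938/0.0416667 → 18 → s; chars hs.
Extended square (30″×15″, digits 0–9): 0.03078/0.00833333 → 3, 0.03938/0.00416667 → 9; chars 39.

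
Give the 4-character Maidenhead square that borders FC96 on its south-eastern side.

Longitude square 9; +1 → 10, wraps to 0, carry into field.
Longitude field F = 5; +1 → 6 = G.
Latitude square 6; −1 → 5.

GC05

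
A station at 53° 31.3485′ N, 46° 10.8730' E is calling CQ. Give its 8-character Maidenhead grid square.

Offset from 180°W / 90°S: lon 226.18122°, lat 143.52247°.
Field: lon ⌊226.18122/20⌋ = 11 → L; lat ⌊143.52247/10⌋ = 14 → O.
Square: lon ⌊6.18122/2⌋ = 3; lat ⌊3.52247/1⌋ = 3.
Subsquare: lon ⌊0.18122/0.0833333⌋ = 2 → c; lat ⌊0.52247/0.0416667⌋ = 12 → m.
Extended square: lon ⌊0.01455/0.00833333⌋ = 1; lat ⌊0.02247/0.00416667⌋ = 5.

LO33cm15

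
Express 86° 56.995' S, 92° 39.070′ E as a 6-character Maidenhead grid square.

NA63hb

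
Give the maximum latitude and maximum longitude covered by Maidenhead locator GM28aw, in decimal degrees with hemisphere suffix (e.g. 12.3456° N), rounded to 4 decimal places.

38.9583° N, 55.9167° W

Field G=6, M=12: +6·20° lon, +12·10° lat → SW at lon -60°, lat 30°.
Square 2, 8: +2·2° lon, +8·1° lat → SW at lon -56°, lat 38°.
Subsquare a=0, w=22: +0·0.0833333° lon, +22·0.0416667° lat → SW at lon -56°, lat 38.9167°.
Cell spans 0.0833333° lon × 0.0416667° lat. NE corner is SW corner plus one full cell.
latitude 38.9583° N, longitude 55.9167° W.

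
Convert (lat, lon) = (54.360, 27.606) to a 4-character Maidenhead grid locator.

KO34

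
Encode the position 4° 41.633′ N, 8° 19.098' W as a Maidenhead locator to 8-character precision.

Shift to the Maidenhead origin (180°W, 90°S): lon 171.68170, lat 94.69388.
Field (20°×10°, letters A–R): lon ⌊171.68170/20⌋ = 8 → I; lat ⌊94.69388/10⌋ = 9 → J.
Square (2°×1°, digits 0–9): lon ⌊11.68170/2⌋ = 5; lat ⌊4.69388/1⌋ = 4.
Subsquare (5′×2.5′, letters a–x): lon ⌊1.68170/0.0833333⌋ = 20 → u; lat ⌊0.69388/0.0416667⌋ = 16 → q.
Extended square (30″×15″, digits 0–9): lon ⌊0.01503/0.00833333⌋ = 1; lat ⌊0.02722/0.00416667⌋ = 6.

IJ54uq16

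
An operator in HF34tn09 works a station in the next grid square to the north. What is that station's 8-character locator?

Latitude extended square 9; +1 → 10, wraps to 0, carry into subsquare.
Latitude subsquare n = 13; +1 → 14 = o.
The longitude characters are unchanged.

HF34to00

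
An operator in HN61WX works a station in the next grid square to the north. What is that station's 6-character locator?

Latitude subsquare x = 23; +1 → 24, wraps to 0 = a, carry into square.
Latitude square 1; +1 → 2.
The longitude characters are unchanged.

HN62wa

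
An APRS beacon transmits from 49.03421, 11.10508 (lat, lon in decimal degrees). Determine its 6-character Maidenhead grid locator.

JN59na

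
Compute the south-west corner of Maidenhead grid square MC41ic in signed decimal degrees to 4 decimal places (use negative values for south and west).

-68.9167, 68.6667

Field M=12, C=2: +12·20° lon, +2·10° lat → SW at lon 60°, lat -70°.
Square 4, 1: +4·2° lon, +1·1° lat → SW at lon 68°, lat -69°.
Subsquare i=8, c=2: +8·0.0833333° lon, +2·0.0416667° lat → SW at lon 68.6667°, lat -68.9167°.
latitude -68.9167, longitude 68.6667.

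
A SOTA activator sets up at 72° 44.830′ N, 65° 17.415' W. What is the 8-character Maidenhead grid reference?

FQ72ir59

Add 180° to longitude and 90° to latitude: 114.70975, 162.74717.
Field (20°×10°, letters A–R): lon ⌊114.70975/20⌋ = 5 → F; lat ⌊162.74717/10⌋ = 16 → Q.
Square (2°×1°, digits 0–9): lon ⌊14.70975/2⌋ = 7; lat ⌊2.74717/1⌋ = 2.
Subsquare (5′×2.5′, letters a–x): lon ⌊0.70975/0.0833333⌋ = 8 → i; lat ⌊0.74717/0.0416667⌋ = 17 → r.
Extended square (30″×15″, digits 0–9): lon ⌊0.04308/0.00833333⌋ = 5; lat ⌊0.03883/0.00416667⌋ = 9.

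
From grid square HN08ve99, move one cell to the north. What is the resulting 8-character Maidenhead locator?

HN08vf90

Latitude extended square 9; +1 → 10, wraps to 0, carry into subsquare.
Latitude subsquare e = 4; +1 → 5 = f.
The longitude characters are unchanged.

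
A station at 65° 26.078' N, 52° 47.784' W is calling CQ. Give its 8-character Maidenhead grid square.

GP35ok44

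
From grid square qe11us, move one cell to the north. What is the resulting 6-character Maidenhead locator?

QE11ut

Latitude subsquare s = 18; +1 → 19 = t.
The longitude characters are unchanged.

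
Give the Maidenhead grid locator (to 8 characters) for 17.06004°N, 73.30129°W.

Add 180° to longitude and 90° to latitude: 106.69871, 107.06004.
Field (20°×10°, letters A–R): 106.69871/20 → 5 → F, 107.06004/10 → 10 → K; chars FK.
Square (2°×1°, digits 0–9): 6.69871/2 → 3, 7.06004/1 → 7; chars 37.
Subsquare (5′×2.5′, letters a–x): 0.69871/0.0833333 → 8 → i, 0.06004/0.0416667 → 1 → b; chars ib.
Extended square (30″×15″, digits 0–9): 0.03204/0.00833333 → 3, 0.01837/0.00416667 → 4; chars 34.

FK37ib34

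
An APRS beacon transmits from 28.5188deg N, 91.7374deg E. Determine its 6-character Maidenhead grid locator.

Shift to the Maidenhead origin (180°W, 90°S): lon 271.7374, lat 118.5188.
Field: 271.7374/20 → 13 → N, 118.5188/10 → 11 → L; chars NL.
Square: 11.7374/2 → 5, 8.5188/1 → 8; chars 58.
Subsquare: 1.7374/0.0833333 → 20 → u, 0.5188/0.0416667 → 12 → m; chars um.

NL58um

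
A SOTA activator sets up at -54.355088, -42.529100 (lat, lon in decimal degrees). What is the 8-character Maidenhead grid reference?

GD85rp64

Shift to the Maidenhead origin (180°W, 90°S): lon 137.47090, lat 35.64491.
Field: 137.47090/20 → 6 → G, 35.64491/10 → 3 → D; chars GD.
Square: 17.47090/2 → 8, 5.64491/1 → 5; chars 85.
Subsquare: 1.47090/0.0833333 → 17 → r, 0.64491/0.0416667 → 15 → p; chars rp.
Extended square: 0.05423/0.00833333 → 6, 0.01991/0.00416667 → 4; chars 64.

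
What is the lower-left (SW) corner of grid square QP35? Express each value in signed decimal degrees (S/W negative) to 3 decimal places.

Field Q=16, P=15: +16·20° lon, +15·10° lat → SW at lon 140°, lat 60°.
Square 3, 5: +3·2° lon, +5·1° lat → SW at lon 146°, lat 65°.
latitude 65.000, longitude 146.000.

65.000, 146.000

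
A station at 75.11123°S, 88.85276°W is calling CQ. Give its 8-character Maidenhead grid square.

EB54nv73

Add 180° to longitude and 90° to latitude: 91.14724, 14.88877.
Field (20°×10°, letters A–R): lon ⌊91.14724/20⌋ = 4 → E; lat ⌊14.88877/10⌋ = 1 → B.
Square (2°×1°, digits 0–9): lon ⌊11.14724/2⌋ = 5; lat ⌊4.88877/1⌋ = 4.
Subsquare (5′×2.5′, letters a–x): lon ⌊1.14724/0.0833333⌋ = 13 → n; lat ⌊0.88877/0.0416667⌋ = 21 → v.
Extended square (30″×15″, digits 0–9): lon ⌊0.06391/0.00833333⌋ = 7; lat ⌊0.01377/0.00416667⌋ = 3.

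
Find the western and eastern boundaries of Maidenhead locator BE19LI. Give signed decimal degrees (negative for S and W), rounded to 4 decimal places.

-157.0833, -157.0000

Field B=1, E=4: +1·20° lon, +4·10° lat → SW at lon -160°, lat -50°.
Square 1, 9: +1·2° lon, +9·1° lat → SW at lon -158°, lat -41°.
Subsquare l=11, i=8: +11·0.0833333° lon, +8·0.0416667° lat → SW at lon -157.083°, lat -40.6667°.
Cell spans 0.0833333° lon × 0.0416667° lat.
west -157.0833, east -157.0000.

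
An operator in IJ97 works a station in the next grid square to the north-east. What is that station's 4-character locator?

Longitude square 9; +1 → 10, wraps to 0, carry into field.
Longitude field I = 8; +1 → 9 = J.
Latitude square 7; +1 → 8.

JJ08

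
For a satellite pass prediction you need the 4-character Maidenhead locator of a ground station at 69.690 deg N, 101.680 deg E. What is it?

Offset from 180°W / 90°S: lon 281.68°, lat 159.69°.
Field: lon ⌊281.68/20⌋ = 14 → O; lat ⌊159.69/10⌋ = 15 → P.
Square: lon ⌊1.68/2⌋ = 0; lat ⌊9.69/1⌋ = 9.

OP09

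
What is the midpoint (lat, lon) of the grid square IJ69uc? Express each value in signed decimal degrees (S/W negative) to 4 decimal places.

9.1042, -6.2917

Field I=8, J=9: +8·20° lon, +9·10° lat → SW at lon -20°, lat 0°.
Square 6, 9: +6·2° lon, +9·1° lat → SW at lon -8°, lat 9°.
Subsquare u=20, c=2: +20·0.0833333° lon, +2·0.0416667° lat → SW at lon -6.33333°, lat 9.08333°.
Cell spans 0.0833333° lon × 0.0416667° lat. Centre is SW corner plus half of each.
latitude 9.1042, longitude -6.2917.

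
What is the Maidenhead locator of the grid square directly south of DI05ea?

DI04ex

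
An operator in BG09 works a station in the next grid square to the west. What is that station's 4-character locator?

Longitude square 0; −1 → -1, wraps to 9, carry into field.
Longitude field B = 1; −1 → 0 = A.
The latitude characters are unchanged.

AG99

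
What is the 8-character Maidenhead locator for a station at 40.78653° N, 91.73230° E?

NN50us78

Offset from 180°W / 90°S: lon 271.73230°, lat 130.78653°.
Field: lon ⌊271.73230/20⌋ = 13 → N; lat ⌊130.78653/10⌋ = 13 → N.
Square: lon ⌊11.73230/2⌋ = 5; lat ⌊0.78653/1⌋ = 0.
Subsquare: lon ⌊1.73230/0.0833333⌋ = 20 → u; lat ⌊0.78653/0.0416667⌋ = 18 → s.
Extended square: lon ⌊0.06563/0.00833333⌋ = 7; lat ⌊0.03653/0.00416667⌋ = 8.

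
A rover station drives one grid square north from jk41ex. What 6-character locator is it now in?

JK42ea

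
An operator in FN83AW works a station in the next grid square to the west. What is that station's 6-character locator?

FN73xw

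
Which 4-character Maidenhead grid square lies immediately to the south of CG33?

Latitude square 3; −1 → 2.
The longitude characters are unchanged.

CG32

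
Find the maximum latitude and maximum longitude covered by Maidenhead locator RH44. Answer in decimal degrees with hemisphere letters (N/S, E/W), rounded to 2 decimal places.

15.00° S, 170.00° E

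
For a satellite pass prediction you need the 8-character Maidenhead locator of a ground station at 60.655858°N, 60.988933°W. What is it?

FP90mp17

Offset from 180°W / 90°S: lon 119.01107°, lat 150.65586°.
Field: 119.01107/20 → 5 → F, 150.65586/10 → 15 → P; chars FP.
Square: 19.01107/2 → 9, 0.65586/1 → 0; chars 90.
Subsquare: 1.01107/0.0833333 → 12 → m, 0.65586/0.0416667 → 15 → p; chars mp.
Extended square: 0.01107/0.00833333 → 1, 0.03086/0.00416667 → 7; chars 17.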